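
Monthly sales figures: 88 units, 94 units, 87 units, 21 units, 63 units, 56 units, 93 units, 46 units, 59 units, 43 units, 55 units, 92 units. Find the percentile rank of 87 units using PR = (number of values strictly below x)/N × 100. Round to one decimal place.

58.3

N = 12.
Strictly below 87: 7. Equal to 87: 1.
PR = 7/12 × 100 = 58.3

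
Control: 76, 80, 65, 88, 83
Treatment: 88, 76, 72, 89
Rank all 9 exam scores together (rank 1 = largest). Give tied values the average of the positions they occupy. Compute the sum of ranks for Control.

27

Sorted (descending): 89, 88, 88, 83, 80, 76, 76, 72, 65
The 2 values of 88 occupy positions 2–3 → average rank (2+3)/2 = 2.5.
The 2 values of 76 occupy positions 6–7 → average rank (6+7)/2 = 6.5.
Control values → pooled ranks: 76→6.5, 80→5, 65→9, 88→2.5, 83→4
Rank sum = 6.5 + 5 + 9 + 2.5 + 4 = 27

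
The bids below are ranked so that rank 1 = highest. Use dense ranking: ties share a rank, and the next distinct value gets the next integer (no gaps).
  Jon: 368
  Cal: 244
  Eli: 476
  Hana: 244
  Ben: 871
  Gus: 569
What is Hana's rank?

5

Sorted (descending): 871, 569, 476, 368, 244, 244
The 2 values of 244 share dense rank 5.
Remaining distinct values take the next consecutive integers.
Hana has value 244 → rank 5.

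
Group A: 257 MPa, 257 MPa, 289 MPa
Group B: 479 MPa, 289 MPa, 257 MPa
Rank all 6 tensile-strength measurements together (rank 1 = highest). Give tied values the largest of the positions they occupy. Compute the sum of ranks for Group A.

15

Sorted (descending): 479, 289, 289, 257, 257, 257
The 2 values of 289 occupy positions 2–3 → each gets rank 3.
The 3 values of 257 occupy positions 4–6 → each gets rank 6.
Group A values → pooled ranks: 257→6, 257→6, 289→3
Rank sum = 6 + 6 + 3 = 15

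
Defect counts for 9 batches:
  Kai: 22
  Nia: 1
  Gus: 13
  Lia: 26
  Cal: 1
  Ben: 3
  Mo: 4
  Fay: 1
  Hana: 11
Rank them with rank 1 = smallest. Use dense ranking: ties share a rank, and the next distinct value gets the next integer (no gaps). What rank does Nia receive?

1

Sorted (ascending): 1, 1, 1, 3, 4, 11, 13, 22, 26
The 3 values of 1 share dense rank 1.
Remaining distinct values take the next consecutive integers.
Nia has value 1 → rank 1.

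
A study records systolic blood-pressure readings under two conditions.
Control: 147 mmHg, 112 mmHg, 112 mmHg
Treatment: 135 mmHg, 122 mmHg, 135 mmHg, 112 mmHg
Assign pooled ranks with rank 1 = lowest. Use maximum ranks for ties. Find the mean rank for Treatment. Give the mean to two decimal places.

4.75

Sorted (ascending): 112, 112, 112, 122, 135, 135, 147
The 3 values of 112 occupy positions 1–3 → each gets rank 3.
The 2 values of 135 occupy positions 5–6 → each gets rank 6.
Treatment values → pooled ranks: 135→6, 122→4, 135→6, 112→3
Mean rank = (6 + 4 + 6 + 3) / 4 = 4.75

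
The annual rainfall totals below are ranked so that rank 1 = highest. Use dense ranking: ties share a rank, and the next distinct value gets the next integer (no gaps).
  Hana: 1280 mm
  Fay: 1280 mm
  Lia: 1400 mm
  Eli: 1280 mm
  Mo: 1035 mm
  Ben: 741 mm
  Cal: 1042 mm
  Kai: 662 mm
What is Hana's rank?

2

Sorted (descending): 1400, 1280, 1280, 1280, 1042, 1035, 741, 662
The 3 values of 1280 share dense rank 2.
Remaining distinct values take the next consecutive integers.
Hana has value 1280 mm → rank 2.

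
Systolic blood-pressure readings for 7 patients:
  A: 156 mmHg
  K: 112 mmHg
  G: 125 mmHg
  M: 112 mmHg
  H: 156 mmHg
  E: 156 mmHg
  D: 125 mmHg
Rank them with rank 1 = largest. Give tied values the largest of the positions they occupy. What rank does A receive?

Sorted (descending): 156, 156, 156, 125, 125, 112, 112
The 3 values of 156 occupy positions 1–3 → each gets rank 3.
The 2 values of 125 occupy positions 4–5 → each gets rank 5.
The 2 values of 112 occupy positions 6–7 → each gets rank 7.
A has value 156 mmHg → rank 3.

3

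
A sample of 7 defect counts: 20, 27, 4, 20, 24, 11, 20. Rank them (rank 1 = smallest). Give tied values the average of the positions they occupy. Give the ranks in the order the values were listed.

Sorted (ascending): 4, 11, 20, 20, 20, 24, 27
The 3 values of 20 occupy positions 3–5 → average rank 4.

4, 7, 1, 4, 6, 2, 4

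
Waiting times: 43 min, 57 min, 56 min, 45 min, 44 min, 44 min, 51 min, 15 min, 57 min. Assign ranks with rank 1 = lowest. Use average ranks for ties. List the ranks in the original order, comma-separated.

Sorted (ascending): 15, 43, 44, 44, 45, 51, 56, 57, 57
The 2 values of 44 occupy positions 3–4 → average rank (3+4)/2 = 3.5.
The 2 values of 57 occupy positions 8–9 → average rank (8+9)/2 = 8.5.

2, 8.5, 7, 5, 3.5, 3.5, 6, 1, 8.5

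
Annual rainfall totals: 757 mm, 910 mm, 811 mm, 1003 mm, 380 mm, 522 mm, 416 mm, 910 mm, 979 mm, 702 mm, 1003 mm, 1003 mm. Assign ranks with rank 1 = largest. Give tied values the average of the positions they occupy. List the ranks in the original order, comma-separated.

8, 5.5, 7, 2, 12, 10, 11, 5.5, 4, 9, 2, 2

Sorted (descending): 1003, 1003, 1003, 979, 910, 910, 811, 757, 702, 522, 416, 380
The 3 values of 1003 occupy positions 1–3 → average rank 2.
The 2 values of 910 occupy positions 5–6 → average rank (5+6)/2 = 5.5.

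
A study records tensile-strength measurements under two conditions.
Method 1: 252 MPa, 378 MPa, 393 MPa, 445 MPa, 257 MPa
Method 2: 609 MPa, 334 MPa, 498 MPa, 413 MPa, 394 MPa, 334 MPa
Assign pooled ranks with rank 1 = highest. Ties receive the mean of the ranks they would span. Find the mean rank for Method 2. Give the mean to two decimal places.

4.83

Sorted (descending): 609, 498, 445, 413, 394, 393, 378, 334, 334, 257, 252
The 2 values of 334 occupy positions 8–9 → average rank (8+9)/2 = 8.5.
Method 2 values → pooled ranks: 609→1, 334→8.5, 498→2, 413→4, 394→5, 334→8.5
Mean rank = (1 + 8.5 + 2 + 4 + 5 + 8.5) / 6 = 4.83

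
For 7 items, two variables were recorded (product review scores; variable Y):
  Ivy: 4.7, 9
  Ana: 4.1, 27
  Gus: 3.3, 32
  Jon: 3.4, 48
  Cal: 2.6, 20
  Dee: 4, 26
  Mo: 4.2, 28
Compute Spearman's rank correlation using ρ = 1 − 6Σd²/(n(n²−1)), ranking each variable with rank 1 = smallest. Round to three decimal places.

-0.286

Ranks of variable 1: 7, 5, 2, 3, 1, 4, 6
Ranks of variable 2: 1, 4, 6, 7, 2, 3, 5
d = r₁ − r₂: 6, 1, -4, -4, -1, 1, 1
d²: 36, 1, 16, 16, 1, 1, 1; Σd² = 72
ρ = 1 − 6·72/(7·48) = 1 − 432/336 = -0.286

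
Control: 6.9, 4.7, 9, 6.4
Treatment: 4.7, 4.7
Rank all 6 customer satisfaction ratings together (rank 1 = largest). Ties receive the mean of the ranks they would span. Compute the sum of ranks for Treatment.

Sorted (descending): 9, 6.9, 6.4, 4.7, 4.7, 4.7
The 3 values of 4.7 occupy positions 4–6 → average rank 5.
Treatment values → pooled ranks: 4.7→5, 4.7→5
Rank sum = 5 + 5 = 10

10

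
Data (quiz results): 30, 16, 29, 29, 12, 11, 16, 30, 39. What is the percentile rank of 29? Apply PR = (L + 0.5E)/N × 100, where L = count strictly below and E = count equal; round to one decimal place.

N = 9.
Strictly below 29: 4. Equal to 29: 2.
PR = (4 + 0.5·2)/9 × 100 = 55.6

55.6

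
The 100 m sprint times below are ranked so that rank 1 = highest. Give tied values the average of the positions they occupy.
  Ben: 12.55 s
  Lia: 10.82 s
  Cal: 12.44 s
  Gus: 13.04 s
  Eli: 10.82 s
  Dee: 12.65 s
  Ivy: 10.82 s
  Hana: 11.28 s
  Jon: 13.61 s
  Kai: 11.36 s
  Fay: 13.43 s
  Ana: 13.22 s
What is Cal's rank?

Sorted (descending): 13.61, 13.43, 13.22, 13.04, 12.65, 12.55, 12.44, 11.36, 11.28, 10.82, 10.82, 10.82
The 3 values of 10.82 occupy positions 10–12 → average rank 11.
Cal has value 12.44 s → rank 7.

7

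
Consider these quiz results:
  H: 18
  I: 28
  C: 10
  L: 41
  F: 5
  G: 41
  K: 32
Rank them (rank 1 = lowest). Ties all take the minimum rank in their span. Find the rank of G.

6

Sorted (ascending): 5, 10, 18, 28, 32, 41, 41
The 2 values of 41 occupy positions 6–7 → each gets rank 6.
G has value 41 → rank 6.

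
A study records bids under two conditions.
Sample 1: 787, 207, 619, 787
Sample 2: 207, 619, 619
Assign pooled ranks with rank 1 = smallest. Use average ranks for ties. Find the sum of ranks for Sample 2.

Sorted (ascending): 207, 207, 619, 619, 619, 787, 787
The 2 values of 207 occupy positions 1–2 → average rank (1+2)/2 = 1.5.
The 3 values of 619 occupy positions 3–5 → average rank 4.
The 2 values of 787 occupy positions 6–7 → average rank (6+7)/2 = 6.5.
Sample 2 values → pooled ranks: 207→1.5, 619→4, 619→4
Rank sum = 1.5 + 4 + 4 = 9.5

9.5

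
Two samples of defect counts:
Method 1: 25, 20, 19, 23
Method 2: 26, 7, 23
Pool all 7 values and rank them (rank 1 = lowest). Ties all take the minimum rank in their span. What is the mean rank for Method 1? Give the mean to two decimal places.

3.75

Sorted (ascending): 7, 19, 20, 23, 23, 25, 26
The 2 values of 23 occupy positions 4–5 → each gets rank 4.
Method 1 values → pooled ranks: 25→6, 20→3, 19→2, 23→4
Mean rank = (6 + 3 + 2 + 4) / 4 = 3.75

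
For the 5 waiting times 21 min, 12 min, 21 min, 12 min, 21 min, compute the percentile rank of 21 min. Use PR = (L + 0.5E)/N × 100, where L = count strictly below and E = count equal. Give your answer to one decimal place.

N = 5.
Strictly below 21: 2. Equal to 21: 3.
PR = (2 + 0.5·3)/5 × 100 = 70.0

70.0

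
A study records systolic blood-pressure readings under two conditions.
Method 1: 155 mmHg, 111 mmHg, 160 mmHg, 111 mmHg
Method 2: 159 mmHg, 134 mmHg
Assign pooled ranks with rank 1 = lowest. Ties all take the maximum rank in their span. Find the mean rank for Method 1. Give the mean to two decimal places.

Sorted (ascending): 111, 111, 134, 155, 159, 160
The 2 values of 111 occupy positions 1–2 → each gets rank 2.
Method 1 values → pooled ranks: 155→4, 111→2, 160→6, 111→2
Mean rank = (4 + 2 + 6 + 2) / 4 = 3.50

3.50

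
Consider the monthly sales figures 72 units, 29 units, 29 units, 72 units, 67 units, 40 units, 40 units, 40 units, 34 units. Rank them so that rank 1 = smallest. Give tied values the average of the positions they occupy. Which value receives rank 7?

67

Sorted (ascending): 29, 29, 34, 40, 40, 40, 67, 72, 72
The 2 values of 29 occupy positions 1–2 → average rank (1+2)/2 = 1.5.
The 3 values of 40 occupy positions 4–6 → average rank 5.
The 2 values of 72 occupy positions 8–9 → average rank (8+9)/2 = 8.5.
Rank 7 → value 67.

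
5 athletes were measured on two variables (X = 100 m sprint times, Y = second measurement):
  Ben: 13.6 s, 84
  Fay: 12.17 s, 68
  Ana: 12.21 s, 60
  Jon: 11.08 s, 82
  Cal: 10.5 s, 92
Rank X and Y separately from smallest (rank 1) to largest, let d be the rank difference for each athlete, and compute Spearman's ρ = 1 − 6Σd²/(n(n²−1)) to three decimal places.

Ranks of variable 1: 5, 3, 4, 2, 1
Ranks of variable 2: 4, 2, 1, 3, 5
d = r₁ − r₂: 1, 1, 3, -1, -4
d²: 1, 1, 9, 1, 16; Σd² = 28
ρ = 1 − 6·28/(5·24) = 1 − 168/120 = -0.400

-0.400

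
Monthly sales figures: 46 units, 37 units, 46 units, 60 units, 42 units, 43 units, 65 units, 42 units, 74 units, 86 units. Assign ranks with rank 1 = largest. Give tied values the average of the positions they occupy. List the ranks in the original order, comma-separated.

5.5, 10, 5.5, 4, 8.5, 7, 3, 8.5, 2, 1

Sorted (descending): 86, 74, 65, 60, 46, 46, 43, 42, 42, 37
The 2 values of 46 occupy positions 5–6 → average rank (5+6)/2 = 5.5.
The 2 values of 42 occupy positions 8–9 → average rank (8+9)/2 = 8.5.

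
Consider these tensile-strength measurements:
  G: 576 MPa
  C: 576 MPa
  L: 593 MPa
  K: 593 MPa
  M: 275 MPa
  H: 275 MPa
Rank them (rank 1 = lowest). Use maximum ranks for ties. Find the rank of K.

Sorted (ascending): 275, 275, 576, 576, 593, 593
The 2 values of 275 occupy positions 1–2 → each gets rank 2.
The 2 values of 576 occupy positions 3–4 → each gets rank 4.
The 2 values of 593 occupy positions 5–6 → each gets rank 6.
K has value 593 MPa → rank 6.

6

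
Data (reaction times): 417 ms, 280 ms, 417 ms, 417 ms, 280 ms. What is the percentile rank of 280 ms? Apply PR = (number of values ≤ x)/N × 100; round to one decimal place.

40.0

N = 5.
Strictly below 280: 0. Equal to 280: 2.
PR = 2/5 × 100 = 40.0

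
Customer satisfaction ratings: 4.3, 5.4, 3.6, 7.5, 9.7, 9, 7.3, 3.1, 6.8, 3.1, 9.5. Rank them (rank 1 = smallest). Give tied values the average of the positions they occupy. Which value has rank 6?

6.8

Sorted (ascending): 3.1, 3.1, 3.6, 4.3, 5.4, 6.8, 7.3, 7.5, 9, 9.5, 9.7
The 2 values of 3.1 occupy positions 1–2 → average rank (1+2)/2 = 1.5.
Rank 6 → value 6.8.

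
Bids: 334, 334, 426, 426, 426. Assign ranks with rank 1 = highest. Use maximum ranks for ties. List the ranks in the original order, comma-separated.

Sorted (descending): 426, 426, 426, 334, 334
The 3 values of 426 occupy positions 1–3 → each gets rank 3.
The 2 values of 334 occupy positions 4–5 → each gets rank 5.

5, 5, 3, 3, 3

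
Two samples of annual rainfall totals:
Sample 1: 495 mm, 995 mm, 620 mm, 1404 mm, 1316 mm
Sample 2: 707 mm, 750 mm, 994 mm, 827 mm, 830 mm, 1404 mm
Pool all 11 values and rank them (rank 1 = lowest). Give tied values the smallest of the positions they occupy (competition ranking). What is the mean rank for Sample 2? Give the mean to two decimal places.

Sorted (ascending): 495, 620, 707, 750, 827, 830, 994, 995, 1316, 1404, 1404
The 2 values of 1404 occupy positions 10–11 → each gets rank 10.
Sample 2 values → pooled ranks: 707→3, 750→4, 994→7, 827→5, 830→6, 1404→10
Mean rank = (3 + 4 + 7 + 5 + 6 + 10) / 6 = 5.83

5.83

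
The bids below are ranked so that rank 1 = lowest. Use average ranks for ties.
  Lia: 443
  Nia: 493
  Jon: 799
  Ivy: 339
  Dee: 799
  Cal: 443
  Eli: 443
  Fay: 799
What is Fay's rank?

7

Sorted (ascending): 339, 443, 443, 443, 493, 799, 799, 799
The 3 values of 443 occupy positions 2–4 → average rank 3.
The 3 values of 799 occupy positions 6–8 → average rank 7.
Fay has value 799 → rank 7.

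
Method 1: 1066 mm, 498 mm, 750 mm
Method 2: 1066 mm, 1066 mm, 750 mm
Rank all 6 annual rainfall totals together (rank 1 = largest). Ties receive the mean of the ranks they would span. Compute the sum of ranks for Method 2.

8.5

Sorted (descending): 1066, 1066, 1066, 750, 750, 498
The 3 values of 1066 occupy positions 1–3 → average rank 2.
The 2 values of 750 occupy positions 4–5 → average rank (4+5)/2 = 4.5.
Method 2 values → pooled ranks: 1066→2, 1066→2, 750→4.5
Rank sum = 2 + 2 + 4.5 = 8.5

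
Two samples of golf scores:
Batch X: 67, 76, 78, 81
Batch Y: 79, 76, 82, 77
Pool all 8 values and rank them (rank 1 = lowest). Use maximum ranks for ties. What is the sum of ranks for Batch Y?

21

Sorted (ascending): 67, 76, 76, 77, 78, 79, 81, 82
The 2 values of 76 occupy positions 2–3 → each gets rank 3.
Batch Y values → pooled ranks: 79→6, 76→3, 82→8, 77→4
Rank sum = 6 + 3 + 8 + 4 = 21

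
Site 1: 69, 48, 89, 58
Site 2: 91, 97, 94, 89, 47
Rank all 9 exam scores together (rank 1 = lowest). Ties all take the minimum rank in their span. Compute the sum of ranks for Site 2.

Sorted (ascending): 47, 48, 58, 69, 89, 89, 91, 94, 97
The 2 values of 89 occupy positions 5–6 → each gets rank 5.
Site 2 values → pooled ranks: 91→7, 97→9, 94→8, 89→5, 47→1
Rank sum = 7 + 9 + 8 + 5 + 1 = 30

30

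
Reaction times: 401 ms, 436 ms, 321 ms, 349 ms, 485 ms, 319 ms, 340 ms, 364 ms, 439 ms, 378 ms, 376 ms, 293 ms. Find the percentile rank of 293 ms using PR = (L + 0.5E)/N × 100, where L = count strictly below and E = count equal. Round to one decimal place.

4.2

N = 12.
Strictly below 293: 0. Equal to 293: 1.
PR = (0 + 0.5·1)/12 × 100 = 4.2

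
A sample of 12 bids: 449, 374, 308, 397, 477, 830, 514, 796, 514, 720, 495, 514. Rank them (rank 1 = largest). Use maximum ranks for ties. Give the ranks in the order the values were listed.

9, 11, 12, 10, 8, 1, 6, 2, 6, 3, 7, 6

Sorted (descending): 830, 796, 720, 514, 514, 514, 495, 477, 449, 397, 374, 308
The 3 values of 514 occupy positions 4–6 → each gets rank 6.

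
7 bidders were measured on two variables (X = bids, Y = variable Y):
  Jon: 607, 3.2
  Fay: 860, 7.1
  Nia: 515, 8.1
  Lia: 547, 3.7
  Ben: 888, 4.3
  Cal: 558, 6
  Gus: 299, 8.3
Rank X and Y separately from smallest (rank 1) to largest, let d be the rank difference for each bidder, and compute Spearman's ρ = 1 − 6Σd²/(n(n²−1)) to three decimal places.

-0.536

Ranks of variable 1: 5, 6, 2, 3, 7, 4, 1
Ranks of variable 2: 1, 5, 6, 2, 3, 4, 7
d = r₁ − r₂: 4, 1, -4, 1, 4, 0, -6
d²: 16, 1, 16, 1, 16, 0, 36; Σd² = 86
ρ = 1 − 6·86/(7·48) = 1 − 516/336 = -0.536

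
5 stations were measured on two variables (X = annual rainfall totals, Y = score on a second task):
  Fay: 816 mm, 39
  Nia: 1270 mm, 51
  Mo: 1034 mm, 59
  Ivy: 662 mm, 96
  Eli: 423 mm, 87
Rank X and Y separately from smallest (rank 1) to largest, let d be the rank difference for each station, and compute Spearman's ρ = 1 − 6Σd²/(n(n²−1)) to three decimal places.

Ranks of variable 1: 3, 5, 4, 2, 1
Ranks of variable 2: 1, 2, 3, 5, 4
d = r₁ − r₂: 2, 3, 1, -3, -3
d²: 4, 9, 1, 9, 9; Σd² = 32
ρ = 1 − 6·32/(5·24) = 1 − 192/120 = -0.600

-0.600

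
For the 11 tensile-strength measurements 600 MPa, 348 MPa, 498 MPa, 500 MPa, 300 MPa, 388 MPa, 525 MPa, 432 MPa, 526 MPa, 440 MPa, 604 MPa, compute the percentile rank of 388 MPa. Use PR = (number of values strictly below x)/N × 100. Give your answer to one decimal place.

18.2

N = 11.
Strictly below 388: 2. Equal to 388: 1.
PR = 2/11 × 100 = 18.2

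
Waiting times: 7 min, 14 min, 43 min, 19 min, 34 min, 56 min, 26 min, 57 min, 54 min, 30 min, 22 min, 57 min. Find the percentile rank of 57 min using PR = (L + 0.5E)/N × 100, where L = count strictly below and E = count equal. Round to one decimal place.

91.7

N = 12.
Strictly below 57: 10. Equal to 57: 2.
PR = (10 + 0.5·2)/12 × 100 = 91.7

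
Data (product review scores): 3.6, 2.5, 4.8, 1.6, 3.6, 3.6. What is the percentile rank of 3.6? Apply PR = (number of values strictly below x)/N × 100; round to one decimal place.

N = 6.
Strictly below 3.6: 2. Equal to 3.6: 3.
PR = 2/6 × 100 = 33.3

33.3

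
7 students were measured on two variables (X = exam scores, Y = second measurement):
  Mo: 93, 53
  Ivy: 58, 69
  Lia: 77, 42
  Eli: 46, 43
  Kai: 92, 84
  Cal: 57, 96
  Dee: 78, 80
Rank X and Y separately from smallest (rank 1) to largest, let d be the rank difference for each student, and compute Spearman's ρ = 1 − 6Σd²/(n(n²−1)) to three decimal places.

0.071

Ranks of variable 1: 7, 3, 4, 1, 6, 2, 5
Ranks of variable 2: 3, 4, 1, 2, 6, 7, 5
d = r₁ − r₂: 4, -1, 3, -1, 0, -5, 0
d²: 16, 1, 9, 1, 0, 25, 0; Σd² = 52
ρ = 1 − 6·52/(7·48) = 1 − 312/336 = 0.071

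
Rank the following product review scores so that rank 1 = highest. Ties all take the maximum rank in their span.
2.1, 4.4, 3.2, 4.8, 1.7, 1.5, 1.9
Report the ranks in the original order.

4, 2, 3, 1, 6, 7, 5

Sorted (descending): 4.8, 4.4, 3.2, 2.1, 1.9, 1.7, 1.5
No ties — each value takes its position as its rank.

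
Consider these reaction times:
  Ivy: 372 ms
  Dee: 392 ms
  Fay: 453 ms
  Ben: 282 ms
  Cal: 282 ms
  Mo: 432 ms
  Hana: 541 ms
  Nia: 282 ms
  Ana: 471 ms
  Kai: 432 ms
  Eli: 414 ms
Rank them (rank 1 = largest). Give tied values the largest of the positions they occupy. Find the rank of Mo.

5

Sorted (descending): 541, 471, 453, 432, 432, 414, 392, 372, 282, 282, 282
The 2 values of 432 occupy positions 4–5 → each gets rank 5.
The 3 values of 282 occupy positions 9–11 → each gets rank 11.
Mo has value 432 ms → rank 5.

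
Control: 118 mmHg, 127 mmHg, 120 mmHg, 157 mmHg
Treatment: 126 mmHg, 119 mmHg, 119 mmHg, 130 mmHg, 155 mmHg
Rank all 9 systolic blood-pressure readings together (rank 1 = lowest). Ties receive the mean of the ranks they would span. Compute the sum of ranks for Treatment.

25

Sorted (ascending): 118, 119, 119, 120, 126, 127, 130, 155, 157
The 2 values of 119 occupy positions 2–3 → average rank (2+3)/2 = 2.5.
Treatment values → pooled ranks: 126→5, 119→2.5, 119→2.5, 130→7, 155→8
Rank sum = 5 + 2.5 + 2.5 + 7 + 8 = 25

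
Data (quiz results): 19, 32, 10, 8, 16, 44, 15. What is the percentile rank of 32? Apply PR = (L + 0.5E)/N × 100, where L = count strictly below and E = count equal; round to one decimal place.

N = 7.
Strictly below 32: 5. Equal to 32: 1.
PR = (5 + 0.5·1)/7 × 100 = 78.6

78.6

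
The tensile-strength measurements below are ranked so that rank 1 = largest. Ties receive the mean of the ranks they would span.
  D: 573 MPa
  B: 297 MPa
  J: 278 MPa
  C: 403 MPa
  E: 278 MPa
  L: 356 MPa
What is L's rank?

3

Sorted (descending): 573, 403, 356, 297, 278, 278
The 2 values of 278 occupy positions 5–6 → average rank (5+6)/2 = 5.5.
L has value 356 MPa → rank 3.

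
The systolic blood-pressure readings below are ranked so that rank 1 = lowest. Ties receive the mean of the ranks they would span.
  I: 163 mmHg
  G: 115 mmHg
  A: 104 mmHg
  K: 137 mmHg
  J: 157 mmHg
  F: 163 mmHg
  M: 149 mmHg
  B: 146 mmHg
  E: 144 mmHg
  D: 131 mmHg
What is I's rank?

Sorted (ascending): 104, 115, 131, 137, 144, 146, 149, 157, 163, 163
The 2 values of 163 occupy positions 9–10 → average rank (9+10)/2 = 9.5.
I has value 163 mmHg → rank 9.5.

9.5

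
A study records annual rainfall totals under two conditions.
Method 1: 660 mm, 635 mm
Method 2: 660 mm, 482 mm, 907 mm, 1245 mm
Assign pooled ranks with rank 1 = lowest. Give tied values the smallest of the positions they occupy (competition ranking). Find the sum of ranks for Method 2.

15

Sorted (ascending): 482, 635, 660, 660, 907, 1245
The 2 values of 660 occupy positions 3–4 → each gets rank 3.
Method 2 values → pooled ranks: 660→3, 482→1, 907→5, 1245→6
Rank sum = 3 + 1 + 5 + 6 = 15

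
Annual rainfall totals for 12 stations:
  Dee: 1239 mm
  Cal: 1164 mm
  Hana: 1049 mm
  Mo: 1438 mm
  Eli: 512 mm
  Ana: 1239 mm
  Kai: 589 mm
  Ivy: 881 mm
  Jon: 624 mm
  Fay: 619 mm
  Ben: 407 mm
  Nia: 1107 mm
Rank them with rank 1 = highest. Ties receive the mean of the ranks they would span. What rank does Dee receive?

2.5

Sorted (descending): 1438, 1239, 1239, 1164, 1107, 1049, 881, 624, 619, 589, 512, 407
The 2 values of 1239 occupy positions 2–3 → average rank (2+3)/2 = 2.5.
Dee has value 1239 mm → rank 2.5.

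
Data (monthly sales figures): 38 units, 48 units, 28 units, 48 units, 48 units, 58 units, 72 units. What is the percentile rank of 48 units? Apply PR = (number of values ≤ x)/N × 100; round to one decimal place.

71.4

N = 7.
Strictly below 48: 2. Equal to 48: 3.
PR = 5/7 × 100 = 71.4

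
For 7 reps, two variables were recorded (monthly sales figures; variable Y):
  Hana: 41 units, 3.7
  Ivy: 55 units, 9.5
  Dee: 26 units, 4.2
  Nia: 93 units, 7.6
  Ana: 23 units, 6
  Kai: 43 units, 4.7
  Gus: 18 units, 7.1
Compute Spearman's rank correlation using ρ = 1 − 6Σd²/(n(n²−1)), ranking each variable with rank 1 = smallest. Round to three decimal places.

Ranks of variable 1: 4, 6, 3, 7, 2, 5, 1
Ranks of variable 2: 1, 7, 2, 6, 4, 3, 5
d = r₁ − r₂: 3, -1, 1, 1, -2, 2, -4
d²: 9, 1, 1, 1, 4, 4, 16; Σd² = 36
ρ = 1 − 6·36/(7·48) = 1 − 216/336 = 0.357

0.357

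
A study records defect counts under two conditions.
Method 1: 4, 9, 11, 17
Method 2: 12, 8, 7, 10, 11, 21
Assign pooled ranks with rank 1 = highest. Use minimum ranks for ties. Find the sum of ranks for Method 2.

Sorted (descending): 21, 17, 12, 11, 11, 10, 9, 8, 7, 4
The 2 values of 11 occupy positions 4–5 → each gets rank 4.
Method 2 values → pooled ranks: 12→3, 8→8, 7→9, 10→6, 11→4, 21→1
Rank sum = 3 + 8 + 9 + 6 + 4 + 1 = 31

31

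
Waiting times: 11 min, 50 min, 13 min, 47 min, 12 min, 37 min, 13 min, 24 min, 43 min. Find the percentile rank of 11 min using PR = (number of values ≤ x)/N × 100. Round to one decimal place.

N = 9.
Strictly below 11: 0. Equal to 11: 1.
PR = 1/9 × 100 = 11.1

11.1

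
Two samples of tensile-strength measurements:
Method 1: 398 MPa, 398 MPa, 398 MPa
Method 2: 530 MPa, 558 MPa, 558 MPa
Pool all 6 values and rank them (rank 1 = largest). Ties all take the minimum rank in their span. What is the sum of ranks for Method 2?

5

Sorted (descending): 558, 558, 530, 398, 398, 398
The 2 values of 558 occupy positions 1–2 → each gets rank 1.
The 3 values of 398 occupy positions 4–6 → each gets rank 4.
Method 2 values → pooled ranks: 530→3, 558→1, 558→1
Rank sum = 3 + 1 + 1 = 5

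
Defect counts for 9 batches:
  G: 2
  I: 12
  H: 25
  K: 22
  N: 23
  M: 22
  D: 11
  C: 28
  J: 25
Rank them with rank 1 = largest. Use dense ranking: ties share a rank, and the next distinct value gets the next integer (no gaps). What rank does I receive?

5

Sorted (descending): 28, 25, 25, 23, 22, 22, 12, 11, 2
The 2 values of 25 share dense rank 2.
The 2 values of 22 share dense rank 4.
Remaining distinct values take the next consecutive integers.
I has value 12 → rank 5.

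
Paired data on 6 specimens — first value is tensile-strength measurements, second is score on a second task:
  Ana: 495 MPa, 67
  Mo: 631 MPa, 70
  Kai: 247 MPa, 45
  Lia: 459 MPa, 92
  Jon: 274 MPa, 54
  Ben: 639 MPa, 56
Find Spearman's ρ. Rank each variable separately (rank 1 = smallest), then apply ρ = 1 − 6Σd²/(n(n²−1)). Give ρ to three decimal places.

0.486

Ranks of variable 1: 4, 5, 1, 3, 2, 6
Ranks of variable 2: 4, 5, 1, 6, 2, 3
d = r₁ − r₂: 0, 0, 0, -3, 0, 3
d²: 0, 0, 0, 9, 0, 9; Σd² = 18
ρ = 1 − 6·18/(6·35) = 1 − 108/210 = 0.486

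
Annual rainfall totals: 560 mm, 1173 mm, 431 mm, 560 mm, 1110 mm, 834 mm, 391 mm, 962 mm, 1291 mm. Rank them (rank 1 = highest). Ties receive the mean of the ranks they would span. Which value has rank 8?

Sorted (descending): 1291, 1173, 1110, 962, 834, 560, 560, 431, 391
The 2 values of 560 occupy positions 6–7 → average rank (6+7)/2 = 6.5.
Rank 8 → value 431.

431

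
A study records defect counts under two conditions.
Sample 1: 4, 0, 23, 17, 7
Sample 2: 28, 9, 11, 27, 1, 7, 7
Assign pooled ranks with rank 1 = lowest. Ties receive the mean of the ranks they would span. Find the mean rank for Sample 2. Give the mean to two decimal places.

7.14

Sorted (ascending): 0, 1, 4, 7, 7, 7, 9, 11, 17, 23, 27, 28
The 3 values of 7 occupy positions 4–6 → average rank 5.
Sample 2 values → pooled ranks: 28→12, 9→7, 11→8, 27→11, 1→2, 7→5, 7→5
Mean rank = (12 + 7 + 8 + 11 + 2 + 5 + 5) / 7 = 7.14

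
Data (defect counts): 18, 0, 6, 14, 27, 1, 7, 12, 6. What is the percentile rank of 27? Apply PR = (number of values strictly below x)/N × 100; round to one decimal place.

88.9

N = 9.
Strictly below 27: 8. Equal to 27: 1.
PR = 8/9 × 100 = 88.9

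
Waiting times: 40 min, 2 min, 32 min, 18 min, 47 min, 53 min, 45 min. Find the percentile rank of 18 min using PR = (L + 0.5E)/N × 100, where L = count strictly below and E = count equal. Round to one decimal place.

N = 7.
Strictly below 18: 1. Equal to 18: 1.
PR = (1 + 0.5·1)/7 × 100 = 21.4

21.4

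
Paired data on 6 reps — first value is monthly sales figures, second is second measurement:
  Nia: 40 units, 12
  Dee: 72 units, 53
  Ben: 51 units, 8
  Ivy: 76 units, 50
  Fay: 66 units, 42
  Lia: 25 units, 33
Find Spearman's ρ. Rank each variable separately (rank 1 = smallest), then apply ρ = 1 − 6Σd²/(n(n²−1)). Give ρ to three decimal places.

0.714

Ranks of variable 1: 2, 5, 3, 6, 4, 1
Ranks of variable 2: 2, 6, 1, 5, 4, 3
d = r₁ − r₂: 0, -1, 2, 1, 0, -2
d²: 0, 1, 4, 1, 0, 4; Σd² = 10
ρ = 1 − 6·10/(6·35) = 1 − 60/210 = 0.714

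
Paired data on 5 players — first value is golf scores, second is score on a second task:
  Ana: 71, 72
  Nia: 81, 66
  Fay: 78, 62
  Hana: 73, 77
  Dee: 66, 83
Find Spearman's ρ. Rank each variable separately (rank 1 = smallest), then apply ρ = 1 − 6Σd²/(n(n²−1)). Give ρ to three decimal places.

Ranks of variable 1: 2, 5, 4, 3, 1
Ranks of variable 2: 3, 2, 1, 4, 5
d = r₁ − r₂: -1, 3, 3, -1, -4
d²: 1, 9, 9, 1, 16; Σd² = 36
ρ = 1 − 6·36/(5·24) = 1 − 216/120 = -0.800

-0.800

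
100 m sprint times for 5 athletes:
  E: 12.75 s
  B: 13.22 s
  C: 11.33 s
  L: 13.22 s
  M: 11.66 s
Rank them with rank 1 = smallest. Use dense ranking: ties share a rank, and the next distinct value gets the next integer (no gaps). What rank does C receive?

1

Sorted (ascending): 11.33, 11.66, 12.75, 13.22, 13.22
The 2 values of 13.22 share dense rank 4.
Remaining distinct values take the next consecutive integers.
C has value 11.33 s → rank 1.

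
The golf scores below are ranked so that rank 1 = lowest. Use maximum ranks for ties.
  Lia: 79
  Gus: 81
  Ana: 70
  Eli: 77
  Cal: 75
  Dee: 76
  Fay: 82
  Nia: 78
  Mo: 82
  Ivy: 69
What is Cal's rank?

3

Sorted (ascending): 69, 70, 75, 76, 77, 78, 79, 81, 82, 82
The 2 values of 82 occupy positions 9–10 → each gets rank 10.
Cal has value 75 → rank 3.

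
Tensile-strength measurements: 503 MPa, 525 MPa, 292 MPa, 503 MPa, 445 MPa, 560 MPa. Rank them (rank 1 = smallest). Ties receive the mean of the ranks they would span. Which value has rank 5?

Sorted (ascending): 292, 445, 503, 503, 525, 560
The 2 values of 503 occupy positions 3–4 → average rank (3+4)/2 = 3.5.
Rank 5 → value 525.

525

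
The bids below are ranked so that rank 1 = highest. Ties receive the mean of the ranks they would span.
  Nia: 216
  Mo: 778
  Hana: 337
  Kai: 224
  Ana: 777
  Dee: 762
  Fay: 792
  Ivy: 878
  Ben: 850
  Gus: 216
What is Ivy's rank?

Sorted (descending): 878, 850, 792, 778, 777, 762, 337, 224, 216, 216
The 2 values of 216 occupy positions 9–10 → average rank (9+10)/2 = 9.5.
Ivy has value 878 → rank 1.

1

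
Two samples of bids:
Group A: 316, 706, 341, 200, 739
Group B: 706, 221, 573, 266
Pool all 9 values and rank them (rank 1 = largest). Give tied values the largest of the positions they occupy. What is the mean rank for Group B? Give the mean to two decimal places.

5.50

Sorted (descending): 739, 706, 706, 573, 341, 316, 266, 221, 200
The 2 values of 706 occupy positions 2–3 → each gets rank 3.
Group B values → pooled ranks: 706→3, 221→8, 573→4, 266→7
Mean rank = (3 + 8 + 4 + 7) / 4 = 5.50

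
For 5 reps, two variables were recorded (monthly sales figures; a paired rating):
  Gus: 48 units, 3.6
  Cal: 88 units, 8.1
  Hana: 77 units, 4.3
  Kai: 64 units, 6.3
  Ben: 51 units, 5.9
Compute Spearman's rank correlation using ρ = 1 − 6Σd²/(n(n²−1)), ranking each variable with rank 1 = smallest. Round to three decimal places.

Ranks of variable 1: 1, 5, 4, 3, 2
Ranks of variable 2: 1, 5, 2, 4, 3
d = r₁ − r₂: 0, 0, 2, -1, -1
d²: 0, 0, 4, 1, 1; Σd² = 6
ρ = 1 − 6·6/(5·24) = 1 − 36/120 = 0.700

0.700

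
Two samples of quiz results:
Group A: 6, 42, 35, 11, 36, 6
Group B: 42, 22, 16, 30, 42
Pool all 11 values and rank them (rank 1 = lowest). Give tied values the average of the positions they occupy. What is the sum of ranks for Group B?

Sorted (ascending): 6, 6, 11, 16, 22, 30, 35, 36, 42, 42, 42
The 2 values of 6 occupy positions 1–2 → average rank (1+2)/2 = 1.5.
The 3 values of 42 occupy positions 9–11 → average rank 10.
Group B values → pooled ranks: 42→10, 22→5, 16→4, 30→6, 42→10
Rank sum = 10 + 5 + 4 + 6 + 10 = 35

35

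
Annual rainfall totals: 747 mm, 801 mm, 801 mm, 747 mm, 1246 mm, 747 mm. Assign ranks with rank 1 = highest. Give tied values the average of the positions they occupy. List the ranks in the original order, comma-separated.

Sorted (descending): 1246, 801, 801, 747, 747, 747
The 2 values of 801 occupy positions 2–3 → average rank (2+3)/2 = 2.5.
The 3 values of 747 occupy positions 4–6 → average rank 5.

5, 2.5, 2.5, 5, 1, 5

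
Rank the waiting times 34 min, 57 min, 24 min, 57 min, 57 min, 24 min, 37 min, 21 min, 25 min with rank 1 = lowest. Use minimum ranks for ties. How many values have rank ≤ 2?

Sorted (ascending): 21, 24, 24, 25, 34, 37, 57, 57, 57
The 2 values of 24 occupy positions 2–3 → each gets rank 2.
The 3 values of 57 occupy positions 7–9 → each gets rank 7.
Ranks ≤ 2: {1, 2, 2} → 3 values.

3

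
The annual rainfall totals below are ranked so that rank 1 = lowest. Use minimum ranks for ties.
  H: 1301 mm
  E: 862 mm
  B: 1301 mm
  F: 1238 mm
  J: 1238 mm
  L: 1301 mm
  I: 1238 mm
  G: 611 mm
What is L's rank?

Sorted (ascending): 611, 862, 1238, 1238, 1238, 1301, 1301, 1301
The 3 values of 1238 occupy positions 3–5 → each gets rank 3.
The 3 values of 1301 occupy positions 6–8 → each gets rank 6.
L has value 1301 mm → rank 6.

6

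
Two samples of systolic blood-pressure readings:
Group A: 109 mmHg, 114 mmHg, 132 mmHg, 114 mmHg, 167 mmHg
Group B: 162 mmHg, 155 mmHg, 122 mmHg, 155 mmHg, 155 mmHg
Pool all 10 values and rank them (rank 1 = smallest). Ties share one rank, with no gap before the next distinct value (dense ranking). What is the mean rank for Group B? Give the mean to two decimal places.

Sorted (ascending): 109, 114, 114, 122, 132, 155, 155, 155, 162, 167
The 2 values of 114 share dense rank 2.
The 3 values of 155 share dense rank 5.
Remaining distinct values take the next consecutive integers.
Group B values → pooled ranks: 162→6, 155→5, 122→3, 155→5, 155→5
Mean rank = (6 + 5 + 3 + 5 + 5) / 5 = 4.80

4.80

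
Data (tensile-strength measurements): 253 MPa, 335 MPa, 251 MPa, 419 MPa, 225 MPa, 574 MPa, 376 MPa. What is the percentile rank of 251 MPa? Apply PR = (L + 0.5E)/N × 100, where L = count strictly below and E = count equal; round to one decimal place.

21.4

N = 7.
Strictly below 251: 1. Equal to 251: 1.
PR = (1 + 0.5·1)/7 × 100 = 21.4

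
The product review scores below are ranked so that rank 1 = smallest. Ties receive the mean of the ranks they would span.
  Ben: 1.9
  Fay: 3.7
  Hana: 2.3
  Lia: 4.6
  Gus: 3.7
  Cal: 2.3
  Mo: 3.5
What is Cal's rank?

2.5

Sorted (ascending): 1.9, 2.3, 2.3, 3.5, 3.7, 3.7, 4.6
The 2 values of 2.3 occupy positions 2–3 → average rank (2+3)/2 = 2.5.
The 2 values of 3.7 occupy positions 5–6 → average rank (5+6)/2 = 5.5.
Cal has value 2.3 → rank 2.5.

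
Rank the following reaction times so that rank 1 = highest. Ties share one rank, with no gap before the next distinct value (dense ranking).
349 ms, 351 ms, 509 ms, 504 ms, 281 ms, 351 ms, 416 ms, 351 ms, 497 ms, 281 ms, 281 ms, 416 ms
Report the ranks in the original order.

Sorted (descending): 509, 504, 497, 416, 416, 351, 351, 351, 349, 281, 281, 281
The 2 values of 416 share dense rank 4.
The 3 values of 351 share dense rank 5.
The 3 values of 281 share dense rank 7.
Remaining distinct values take the next consecutive integers.

6, 5, 1, 2, 7, 5, 4, 5, 3, 7, 7, 4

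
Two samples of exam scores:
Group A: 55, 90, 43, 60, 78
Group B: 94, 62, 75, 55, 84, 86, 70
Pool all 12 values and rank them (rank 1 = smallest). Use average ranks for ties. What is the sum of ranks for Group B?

51.5

Sorted (ascending): 43, 55, 55, 60, 62, 70, 75, 78, 84, 86, 90, 94
The 2 values of 55 occupy positions 2–3 → average rank (2+3)/2 = 2.5.
Group B values → pooled ranks: 94→12, 62→5, 75→7, 55→2.5, 84→9, 86→10, 70→6
Rank sum = 12 + 5 + 7 + 2.5 + 9 + 10 + 6 = 51.5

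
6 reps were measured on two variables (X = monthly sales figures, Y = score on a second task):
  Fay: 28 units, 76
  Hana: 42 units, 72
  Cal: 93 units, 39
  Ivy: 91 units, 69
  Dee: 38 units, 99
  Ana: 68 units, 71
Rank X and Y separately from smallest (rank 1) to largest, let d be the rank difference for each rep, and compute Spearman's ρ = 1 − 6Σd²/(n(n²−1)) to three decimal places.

Ranks of variable 1: 1, 3, 6, 5, 2, 4
Ranks of variable 2: 5, 4, 1, 2, 6, 3
d = r₁ − r₂: -4, -1, 5, 3, -4, 1
d²: 16, 1, 25, 9, 16, 1; Σd² = 68
ρ = 1 − 6·68/(6·35) = 1 − 408/210 = -0.943

-0.943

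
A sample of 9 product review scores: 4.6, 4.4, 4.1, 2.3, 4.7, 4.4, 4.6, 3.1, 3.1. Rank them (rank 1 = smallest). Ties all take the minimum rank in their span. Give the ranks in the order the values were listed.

7, 5, 4, 1, 9, 5, 7, 2, 2

Sorted (ascending): 2.3, 3.1, 3.1, 4.1, 4.4, 4.4, 4.6, 4.6, 4.7
The 2 values of 3.1 occupy positions 2–3 → each gets rank 2.
The 2 values of 4.4 occupy positions 5–6 → each gets rank 5.
The 2 values of 4.6 occupy positions 7–8 → each gets rank 7.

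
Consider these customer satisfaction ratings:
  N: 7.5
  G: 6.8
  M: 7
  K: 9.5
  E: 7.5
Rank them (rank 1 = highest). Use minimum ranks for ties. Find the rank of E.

Sorted (descending): 9.5, 7.5, 7.5, 7, 6.8
The 2 values of 7.5 occupy positions 2–3 → each gets rank 2.
E has value 7.5 → rank 2.

2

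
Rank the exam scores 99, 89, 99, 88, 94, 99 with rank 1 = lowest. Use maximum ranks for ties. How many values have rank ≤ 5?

3

Sorted (ascending): 88, 89, 94, 99, 99, 99
The 3 values of 99 occupy positions 4–6 → each gets rank 6.
Ranks ≤ 5: {1, 2, 3} → 3 values.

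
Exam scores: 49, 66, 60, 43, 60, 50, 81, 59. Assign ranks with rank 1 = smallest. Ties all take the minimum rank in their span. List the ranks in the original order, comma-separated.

2, 7, 5, 1, 5, 3, 8, 4

Sorted (ascending): 43, 49, 50, 59, 60, 60, 66, 81
The 2 values of 60 occupy positions 5–6 → each gets rank 5.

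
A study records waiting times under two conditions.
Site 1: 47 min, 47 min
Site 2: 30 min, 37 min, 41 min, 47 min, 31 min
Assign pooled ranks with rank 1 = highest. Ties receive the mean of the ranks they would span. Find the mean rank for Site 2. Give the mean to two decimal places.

4.80

Sorted (descending): 47, 47, 47, 41, 37, 31, 30
The 3 values of 47 occupy positions 1–3 → average rank 2.
Site 2 values → pooled ranks: 30→7, 37→5, 41→4, 47→2, 31→6
Mean rank = (7 + 5 + 4 + 2 + 6) / 5 = 4.80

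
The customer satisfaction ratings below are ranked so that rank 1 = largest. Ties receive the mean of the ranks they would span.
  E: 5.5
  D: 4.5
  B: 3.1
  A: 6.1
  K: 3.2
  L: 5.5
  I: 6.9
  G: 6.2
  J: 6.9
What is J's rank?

1.5

Sorted (descending): 6.9, 6.9, 6.2, 6.1, 5.5, 5.5, 4.5, 3.2, 3.1
The 2 values of 6.9 occupy positions 1–2 → average rank (1+2)/2 = 1.5.
The 2 values of 5.5 occupy positions 5–6 → average rank (5+6)/2 = 5.5.
J has value 6.9 → rank 1.5.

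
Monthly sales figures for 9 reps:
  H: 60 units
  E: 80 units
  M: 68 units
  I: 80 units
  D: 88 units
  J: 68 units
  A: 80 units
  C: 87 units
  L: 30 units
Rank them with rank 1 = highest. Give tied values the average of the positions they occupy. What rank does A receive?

Sorted (descending): 88, 87, 80, 80, 80, 68, 68, 60, 30
The 3 values of 80 occupy positions 3–5 → average rank 4.
The 2 values of 68 occupy positions 6–7 → average rank (6+7)/2 = 6.5.
A has value 80 units → rank 4.

4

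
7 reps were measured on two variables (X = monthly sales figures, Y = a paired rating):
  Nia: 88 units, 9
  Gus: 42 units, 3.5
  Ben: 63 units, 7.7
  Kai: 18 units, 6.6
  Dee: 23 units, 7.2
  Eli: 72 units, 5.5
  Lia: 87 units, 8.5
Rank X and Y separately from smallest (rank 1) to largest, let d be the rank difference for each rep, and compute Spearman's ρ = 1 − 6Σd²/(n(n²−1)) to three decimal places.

0.607

Ranks of variable 1: 7, 3, 4, 1, 2, 5, 6
Ranks of variable 2: 7, 1, 5, 3, 4, 2, 6
d = r₁ − r₂: 0, 2, -1, -2, -2, 3, 0
d²: 0, 4, 1, 4, 4, 9, 0; Σd² = 22
ρ = 1 − 6·22/(7·48) = 1 − 132/336 = 0.607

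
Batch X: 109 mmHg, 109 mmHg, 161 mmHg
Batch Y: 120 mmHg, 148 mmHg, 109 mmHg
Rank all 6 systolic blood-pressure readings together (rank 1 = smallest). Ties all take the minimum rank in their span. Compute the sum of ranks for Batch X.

Sorted (ascending): 109, 109, 109, 120, 148, 161
The 3 values of 109 occupy positions 1–3 → each gets rank 1.
Batch X values → pooled ranks: 109→1, 109→1, 161→6
Rank sum = 1 + 1 + 6 = 8

8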